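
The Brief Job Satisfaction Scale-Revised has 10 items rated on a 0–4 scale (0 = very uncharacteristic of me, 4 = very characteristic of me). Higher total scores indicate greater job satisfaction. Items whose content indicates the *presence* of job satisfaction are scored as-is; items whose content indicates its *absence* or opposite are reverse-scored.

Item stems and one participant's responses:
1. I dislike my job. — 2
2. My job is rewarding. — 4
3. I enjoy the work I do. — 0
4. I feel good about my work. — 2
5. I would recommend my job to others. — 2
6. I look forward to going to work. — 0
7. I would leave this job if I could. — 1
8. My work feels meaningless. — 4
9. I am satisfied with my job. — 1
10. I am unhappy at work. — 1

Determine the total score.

17

Items 1, 7, 8, 10 describe the absence/opposite of job satisfaction → reverse-score.
on a 0–4 scale, reversed = 4 − raw.
  item 1: 4 − 2 = 2
  item 2: 4
  item 3: 0
  item 4: 2
  item 5: 2
  item 6: 0
  item 7: 4 − 1 = 3
  item 8: 4 − 4 = 0
  item 9: 1
  item 10: 4 − 1 = 3
Total = 2 + 4 + 0 + 2 + 2 + 0 + 3 + 0 + 1 + 3 = 17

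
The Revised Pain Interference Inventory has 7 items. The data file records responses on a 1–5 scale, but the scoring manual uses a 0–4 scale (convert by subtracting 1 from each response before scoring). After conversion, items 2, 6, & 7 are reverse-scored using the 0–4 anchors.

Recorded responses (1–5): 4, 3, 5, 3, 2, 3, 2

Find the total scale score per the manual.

Convert to 0–4: 3, 2, 4, 2, 1, 2, 1
Reverse-coded (reverse-coded value = 4 − response):
  item 2: 4 − 2 = 2
  item 6: 4 − 2 = 2
  item 7: 4 − 1 = 3
Scored: 3, 2, 4, 2, 1, 2, 3
Total = 17

17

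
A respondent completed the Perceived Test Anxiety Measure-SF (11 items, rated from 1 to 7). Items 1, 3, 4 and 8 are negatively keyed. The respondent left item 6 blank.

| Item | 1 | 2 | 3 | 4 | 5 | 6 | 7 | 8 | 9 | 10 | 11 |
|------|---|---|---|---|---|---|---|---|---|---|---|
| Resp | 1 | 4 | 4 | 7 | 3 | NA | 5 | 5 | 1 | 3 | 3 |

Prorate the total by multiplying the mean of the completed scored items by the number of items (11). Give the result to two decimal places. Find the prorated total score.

Reverse-coded (reverse-coded value = 8 − response):
  item 1: 8 − 1 = 7
  item 3: 8 − 4 = 4
  item 4: 8 − 7 = 1
  item 8: 8 − 5 = 3
Completed scored items (10 of 11): 7, 4, 4, 1, 3, 5, 3, 1, 3, 3; sum = 34.
Person mean = 34 / 10 ≈ 3.4000
Prorated total = (34 / 10) × 11 = 37.40 (to 2 dp)

37.40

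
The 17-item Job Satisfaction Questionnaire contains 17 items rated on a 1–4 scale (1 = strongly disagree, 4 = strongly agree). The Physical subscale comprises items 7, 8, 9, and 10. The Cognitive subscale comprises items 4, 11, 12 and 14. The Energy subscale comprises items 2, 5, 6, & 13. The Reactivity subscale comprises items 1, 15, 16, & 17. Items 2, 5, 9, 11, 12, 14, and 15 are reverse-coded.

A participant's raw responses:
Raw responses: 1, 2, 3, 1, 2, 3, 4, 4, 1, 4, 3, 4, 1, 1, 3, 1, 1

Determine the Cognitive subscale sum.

Cognitive items: 4, 11, 12, 14.
Of these, items 11, 12, and 14 are reverse-coded; reversed = (1+4) − raw = 5 − raw.
  item 4: 1
  item 11: 5 − 3 = 2
  item 12: 5 − 4 = 1
  item 14: 5 − 1 = 4
Sum = 1 + 2 + 1 + 4 = 8

8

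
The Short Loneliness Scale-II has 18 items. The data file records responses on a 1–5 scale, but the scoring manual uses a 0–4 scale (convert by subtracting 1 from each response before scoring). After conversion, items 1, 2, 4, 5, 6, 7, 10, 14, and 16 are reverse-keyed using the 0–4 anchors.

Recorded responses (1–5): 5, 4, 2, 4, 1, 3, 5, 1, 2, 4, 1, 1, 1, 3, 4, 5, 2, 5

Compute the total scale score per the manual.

Convert to 0–4: 4, 3, 1, 3, 0, 2, 4, 0, 1, 3, 0, 0, 0, 2, 3, 4, 1, 4
Reverse-coded (reversed = (0+4) − raw = 4 − raw):
  item 1: 4 − 4 = 0
  item 2: 4 − 3 = 1
  item 4: 4 − 3 = 1
  item 5: 4 − 0 = 4
  item 6: 4 − 2 = 2
  item 7: 4 − 4 = 0
  item 10: 4 − 3 = 1
  item 14: 4 − 2 = 2
  item 16: 4 − 4 = 0
Scored: 0, 1, 1, 1, 4, 2, 0, 0, 1, 1, 0, 0, 0, 2, 3, 0, 1, 4
Total = 21

21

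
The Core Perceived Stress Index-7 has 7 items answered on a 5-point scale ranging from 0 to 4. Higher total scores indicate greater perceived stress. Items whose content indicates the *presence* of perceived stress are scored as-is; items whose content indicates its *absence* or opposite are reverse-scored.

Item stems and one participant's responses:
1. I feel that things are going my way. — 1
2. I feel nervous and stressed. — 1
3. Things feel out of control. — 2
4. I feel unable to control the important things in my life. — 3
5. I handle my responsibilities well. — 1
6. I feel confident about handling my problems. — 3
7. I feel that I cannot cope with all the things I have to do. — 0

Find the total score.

13

Items 1, 5, 6 describe the absence/opposite of perceived stress → reverse-score.
reversed = (0+4) − raw = 4 − raw.
  item 1: 4 − 1 = 3
  item 2: 1
  item 3: 2
  item 4: 3
  item 5: 4 − 1 = 3
  item 6: 4 − 3 = 1
  item 7: 0
Total = 3 + 1 + 2 + 3 + 3 + 1 + 0 = 13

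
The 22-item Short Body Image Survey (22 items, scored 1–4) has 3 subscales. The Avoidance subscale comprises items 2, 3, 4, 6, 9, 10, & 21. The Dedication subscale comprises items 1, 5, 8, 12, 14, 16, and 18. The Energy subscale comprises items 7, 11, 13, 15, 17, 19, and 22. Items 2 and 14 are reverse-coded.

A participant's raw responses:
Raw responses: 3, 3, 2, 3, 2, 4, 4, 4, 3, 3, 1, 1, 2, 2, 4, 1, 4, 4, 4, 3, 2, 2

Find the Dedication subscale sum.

Dedication items: 1, 5, 8, 12, 14, 16, 18.
Of these, item 14 is reverse-coded; reverse-coded value = 5 − response.
  item 1: 3
  item 5: 2
  item 8: 4
  item 12: 1
  item 14: 5 − 2 = 3
  item 16: 1
  item 18: 4
Sum = 3 + 2 + 4 + 1 + 3 + 1 + 4 = 18

18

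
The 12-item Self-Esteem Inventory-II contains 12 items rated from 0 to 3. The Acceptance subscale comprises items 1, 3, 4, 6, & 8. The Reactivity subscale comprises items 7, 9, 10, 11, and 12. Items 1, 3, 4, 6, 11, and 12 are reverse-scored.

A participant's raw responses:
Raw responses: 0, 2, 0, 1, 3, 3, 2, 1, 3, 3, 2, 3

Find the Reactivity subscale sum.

9

Reactivity items: 7, 9, 10, 11, 12.
Of these, items 11 & 12 are reverse-scored; reversed = (0+3) − raw = 3 − raw.
  item 7: 2
  item 9: 3
  item 10: 3
  item 11: 3 − 2 = 1
  item 12: 3 − 3 = 0
Sum = 2 + 3 + 3 + 1 + 0 = 9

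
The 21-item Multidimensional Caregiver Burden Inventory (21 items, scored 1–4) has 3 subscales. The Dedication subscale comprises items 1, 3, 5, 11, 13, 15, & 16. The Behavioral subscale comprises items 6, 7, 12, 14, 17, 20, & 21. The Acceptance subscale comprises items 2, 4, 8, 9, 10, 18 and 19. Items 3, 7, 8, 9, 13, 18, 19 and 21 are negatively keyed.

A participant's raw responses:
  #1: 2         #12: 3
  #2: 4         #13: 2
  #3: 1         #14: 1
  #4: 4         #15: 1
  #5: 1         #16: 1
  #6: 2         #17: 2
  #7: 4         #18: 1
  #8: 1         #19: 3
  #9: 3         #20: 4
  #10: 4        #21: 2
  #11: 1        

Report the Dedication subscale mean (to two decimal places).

Dedication items: 1, 3, 5, 11, 13, 15, 16.
Of these, items 3 & 13 are negatively keyed; reversed = (1+4) − raw = 5 − raw.
  item 1: 2
  item 3: 5 − 1 = 4
  item 5: 1
  item 11: 1
  item 13: 5 − 2 = 3
  item 15: 1
  item 16: 1
Sum = 2 + 4 + 1 + 1 + 3 + 1 + 1 = 13
Mean = 13 / 7 = 1.86

1.86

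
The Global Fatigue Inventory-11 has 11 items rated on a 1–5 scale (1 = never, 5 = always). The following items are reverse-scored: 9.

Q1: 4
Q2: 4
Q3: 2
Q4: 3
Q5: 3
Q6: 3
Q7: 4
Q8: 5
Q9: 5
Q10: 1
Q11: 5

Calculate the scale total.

35

Reversing item 9 with 6 − raw:
Total = 4 + 4 + 2 + 3 + 3 + 3 + 4 + 5 + (6−5) + 1 + 5
      = 4 + 4 + 2 + 3 + 3 + 3 + 4 + 5 + 1 + 1 + 5 = 35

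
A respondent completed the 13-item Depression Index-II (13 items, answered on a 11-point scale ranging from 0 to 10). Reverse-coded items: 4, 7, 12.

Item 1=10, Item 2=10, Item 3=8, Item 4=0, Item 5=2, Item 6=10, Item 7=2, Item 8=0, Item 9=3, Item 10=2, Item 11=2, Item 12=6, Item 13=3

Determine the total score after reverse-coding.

Reversing items 4, 7 and 12 with 10 − raw:
Total = 10 + 10 + 8 + (10−0) + 2 + 10 + (10−2) + 0 + 3 + 2 + 2 + (10−6) + 3
      = 10 + 10 + 8 + 10 + 2 + 10 + 8 + 0 + 3 + 2 + 2 + 4 + 3 = 72

72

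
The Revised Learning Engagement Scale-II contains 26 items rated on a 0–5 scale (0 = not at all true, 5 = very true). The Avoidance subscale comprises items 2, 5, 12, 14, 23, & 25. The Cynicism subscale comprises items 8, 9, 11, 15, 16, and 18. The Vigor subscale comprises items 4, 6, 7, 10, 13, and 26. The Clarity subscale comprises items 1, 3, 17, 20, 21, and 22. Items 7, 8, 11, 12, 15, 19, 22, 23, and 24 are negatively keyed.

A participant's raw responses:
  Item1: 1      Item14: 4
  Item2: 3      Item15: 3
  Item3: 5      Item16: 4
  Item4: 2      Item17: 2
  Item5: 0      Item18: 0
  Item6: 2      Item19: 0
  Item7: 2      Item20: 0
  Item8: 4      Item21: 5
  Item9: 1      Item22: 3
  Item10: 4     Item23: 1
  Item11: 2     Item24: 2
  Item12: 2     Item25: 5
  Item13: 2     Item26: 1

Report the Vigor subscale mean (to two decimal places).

2.33

Vigor items: 4, 6, 7, 10, 13, 26.
Of these, item 7 is negatively keyed; reverse-coded value = 5 − response.
  item 4: 2
  item 6: 2
  item 7: 5 − 2 = 3
  item 10: 4
  item 13: 2
  item 26: 1
Sum = 2 + 2 + 3 + 4 + 2 + 1 = 14
Mean = 14 / 6 = 2.33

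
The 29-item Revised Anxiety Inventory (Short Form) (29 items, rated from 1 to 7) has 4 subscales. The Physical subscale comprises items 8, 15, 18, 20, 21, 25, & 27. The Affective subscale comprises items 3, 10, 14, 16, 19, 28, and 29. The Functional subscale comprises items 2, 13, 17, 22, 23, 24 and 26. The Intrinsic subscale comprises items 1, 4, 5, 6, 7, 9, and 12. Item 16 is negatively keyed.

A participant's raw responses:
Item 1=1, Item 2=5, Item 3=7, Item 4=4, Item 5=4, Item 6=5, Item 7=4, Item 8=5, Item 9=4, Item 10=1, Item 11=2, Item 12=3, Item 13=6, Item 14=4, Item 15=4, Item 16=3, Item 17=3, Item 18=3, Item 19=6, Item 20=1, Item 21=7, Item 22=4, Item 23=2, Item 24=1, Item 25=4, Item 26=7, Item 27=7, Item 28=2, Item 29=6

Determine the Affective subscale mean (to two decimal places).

Affective items: 3, 10, 14, 16, 19, 28, 29.
Of these, item 16 is negatively keyed; reverse-coded value = 8 − response.
  item 3: 7
  item 10: 1
  item 14: 4
  item 16: 8 − 3 = 5
  item 19: 6
  item 28: 2
  item 29: 6
Sum = 7 + 1 + 4 + 5 + 6 + 2 + 6 = 31
Mean = 31 / 7 = 4.43

4.43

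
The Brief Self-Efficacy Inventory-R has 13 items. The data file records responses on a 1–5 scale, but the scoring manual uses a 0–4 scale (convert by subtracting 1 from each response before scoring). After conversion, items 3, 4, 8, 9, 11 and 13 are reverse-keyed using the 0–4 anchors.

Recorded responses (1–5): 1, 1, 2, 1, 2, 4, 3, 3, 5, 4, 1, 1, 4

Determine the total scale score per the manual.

Convert to 0–4: 0, 0, 1, 0, 1, 3, 2, 2, 4, 3, 0, 0, 3
Reverse-coded (on a 0–4 scale, reversed = 4 − raw):
  item 3: 4 − 1 = 3
  item 4: 4 − 0 = 4
  item 8: 4 − 2 = 2
  item 9: 4 − 4 = 0
  item 11: 4 − 0 = 4
  item 13: 4 − 3 = 1
Scored: 0, 0, 3, 4, 1, 3, 2, 2, 0, 3, 4, 0, 1
Total = 23

23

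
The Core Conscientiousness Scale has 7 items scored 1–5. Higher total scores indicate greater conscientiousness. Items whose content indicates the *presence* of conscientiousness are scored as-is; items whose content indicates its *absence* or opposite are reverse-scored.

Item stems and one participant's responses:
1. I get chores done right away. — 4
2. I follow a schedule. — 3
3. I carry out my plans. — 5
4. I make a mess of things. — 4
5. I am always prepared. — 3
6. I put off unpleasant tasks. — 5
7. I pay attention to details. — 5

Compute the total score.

Items 4, 6 describe the absence/opposite of conscientiousness → reverse-score.
on a 1–5 scale, reversed = 6 − raw.
  item 1: 4
  item 2: 3
  item 3: 5
  item 4: 6 − 4 = 2
  item 5: 3
  item 6: 6 − 5 = 1
  item 7: 5
Total = 4 + 3 + 5 + 2 + 3 + 1 + 5 = 23

23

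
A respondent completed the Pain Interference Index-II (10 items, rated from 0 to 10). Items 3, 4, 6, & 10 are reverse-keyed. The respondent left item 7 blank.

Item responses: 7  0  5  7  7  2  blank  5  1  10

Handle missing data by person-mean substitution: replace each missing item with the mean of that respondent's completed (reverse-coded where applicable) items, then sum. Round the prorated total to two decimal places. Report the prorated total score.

Reverse-coded (on a 0–10 scale, reversed = 10 − raw):
  item 3: 10 − 5 = 5
  item 4: 10 − 7 = 3
  item 6: 10 − 2 = 8
  item 10: 10 − 10 = 0
Completed scored items (9 of 10): 7, 0, 5, 3, 7, 8, 5, 1, 0; sum = 36.
Person mean = 36 / 9 ≈ 4.0000
Prorated total = (36 / 9) × 10 = 40.00 (to 2 dp)

40.00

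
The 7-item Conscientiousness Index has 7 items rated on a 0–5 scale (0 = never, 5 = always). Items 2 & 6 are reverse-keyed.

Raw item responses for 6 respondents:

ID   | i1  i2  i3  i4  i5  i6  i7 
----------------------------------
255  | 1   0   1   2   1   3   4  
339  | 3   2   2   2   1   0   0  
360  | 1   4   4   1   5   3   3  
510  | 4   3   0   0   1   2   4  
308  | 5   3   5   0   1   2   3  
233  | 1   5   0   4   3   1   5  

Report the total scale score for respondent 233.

17

Respondent 233 raw: 1, 5, 0, 4, 3, 1, 5.
Reverse-coded (on a 0–5 scale, reversed = 5 − raw):
  item 1: 1
  item 2: 5 − 5 = 0
  item 3: 0
  item 4: 4
  item 5: 3
  item 6: 5 − 1 = 4
  item 7: 5
Sum = 1 + 0 + 0 + 4 + 3 + 4 + 5 = 17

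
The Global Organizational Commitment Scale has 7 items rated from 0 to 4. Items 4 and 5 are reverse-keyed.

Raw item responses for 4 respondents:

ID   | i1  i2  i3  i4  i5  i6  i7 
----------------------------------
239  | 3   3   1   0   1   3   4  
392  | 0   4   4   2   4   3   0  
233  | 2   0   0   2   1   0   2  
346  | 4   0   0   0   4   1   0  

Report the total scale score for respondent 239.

Respondent 239 raw: 3, 3, 1, 0, 1, 3, 4.
Reverse-coded (reversed = (0+4) − raw = 4 − raw):
  item 1: 3
  item 2: 3
  item 3: 1
  item 4: 4 − 0 = 4
  item 5: 4 − 1 = 3
  item 6: 3
  item 7: 4
Sum = 3 + 3 + 1 + 4 + 3 + 3 + 4 = 21

21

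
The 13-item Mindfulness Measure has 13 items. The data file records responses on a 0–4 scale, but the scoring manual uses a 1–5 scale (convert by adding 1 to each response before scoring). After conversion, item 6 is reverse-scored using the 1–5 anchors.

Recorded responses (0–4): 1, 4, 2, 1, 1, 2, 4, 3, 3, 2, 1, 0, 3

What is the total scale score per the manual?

Convert to 1–5: 2, 5, 3, 2, 2, 3, 5, 4, 4, 3, 2, 1, 4
Reverse-coded (reverse-coded value = 6 − response):
  item 6: 6 − 3 = 3
Scored: 2, 5, 3, 2, 2, 3, 5, 4, 4, 3, 2, 1, 4
Total = 40

40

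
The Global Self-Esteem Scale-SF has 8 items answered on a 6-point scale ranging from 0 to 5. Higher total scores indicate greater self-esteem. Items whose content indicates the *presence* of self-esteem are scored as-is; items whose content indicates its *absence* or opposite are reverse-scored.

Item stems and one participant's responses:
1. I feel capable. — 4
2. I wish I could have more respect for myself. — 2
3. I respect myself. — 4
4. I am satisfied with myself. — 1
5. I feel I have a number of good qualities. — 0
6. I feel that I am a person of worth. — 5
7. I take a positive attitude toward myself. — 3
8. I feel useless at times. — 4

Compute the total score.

21

Items 2, 8 describe the absence/opposite of self-esteem → reverse-score.
on a 0–5 scale, reversed = 5 − raw.
  item 1: 4
  item 2: 5 − 2 = 3
  item 3: 4
  item 4: 1
  item 5: 0
  item 6: 5
  item 7: 3
  item 8: 5 − 4 = 1
Total = 4 + 3 + 4 + 1 + 0 + 5 + 3 + 1 = 21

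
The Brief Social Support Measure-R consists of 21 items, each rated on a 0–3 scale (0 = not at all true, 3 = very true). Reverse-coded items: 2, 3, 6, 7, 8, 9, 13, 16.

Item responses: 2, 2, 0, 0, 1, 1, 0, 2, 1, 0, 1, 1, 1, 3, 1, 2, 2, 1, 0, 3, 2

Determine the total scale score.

Apply reverse scoring (reversed = (0+3) − raw = 3 − raw):
  item 2: 3 − 2 = 1
  item 3: 3 − 0 = 3
  item 6: 3 − 1 = 2
  item 7: 3 − 0 = 3
  item 8: 3 − 2 = 1
  item 9: 3 − 1 = 2
  item 13: 3 − 1 = 2
  item 16: 3 − 2 = 1
Scored responses: 2, 1, 3, 0, 1, 2, 3, 1, 2, 0, 1, 1, 2, 3, 1, 1, 2, 1, 0, 3, 2
Total = 2 + 1 + 3 + 0 + 1 + 2 + 3 + 1 + 2 + 0 + 1 + 1 + 2 + 3 + 1 + 1 + 2 + 1 + 0 + 3 + 2 = 32

32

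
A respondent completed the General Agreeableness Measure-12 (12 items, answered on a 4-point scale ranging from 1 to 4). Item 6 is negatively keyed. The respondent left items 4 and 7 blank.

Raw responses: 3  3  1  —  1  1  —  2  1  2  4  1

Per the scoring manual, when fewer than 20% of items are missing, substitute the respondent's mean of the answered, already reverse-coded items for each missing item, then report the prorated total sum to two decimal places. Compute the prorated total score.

Reverse-coded (reverse-coded value = 5 − response):
  item 6: 5 − 1 = 4
Completed scored items (10 of 12): 3, 3, 1, 1, 4, 2, 1, 2, 4, 1; sum = 22.
Person mean = 22 / 10 ≈ 2.2000
Prorated total = (22 / 10) × 12 = 26.40 (to 2 dp)

26.40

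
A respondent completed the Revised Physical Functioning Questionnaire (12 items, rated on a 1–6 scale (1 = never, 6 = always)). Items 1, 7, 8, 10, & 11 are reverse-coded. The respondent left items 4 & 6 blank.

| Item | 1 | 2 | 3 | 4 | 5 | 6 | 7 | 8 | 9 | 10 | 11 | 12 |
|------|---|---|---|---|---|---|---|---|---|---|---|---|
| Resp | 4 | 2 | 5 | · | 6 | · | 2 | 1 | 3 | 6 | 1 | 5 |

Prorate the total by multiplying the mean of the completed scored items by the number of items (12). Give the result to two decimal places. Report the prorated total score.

50.40

Reverse-coded (on a 1–6 scale, reversed = 7 − raw):
  item 1: 7 − 4 = 3
  item 7: 7 − 2 = 5
  item 8: 7 − 1 = 6
  item 10: 7 − 6 = 1
  item 11: 7 − 1 = 6
Completed scored items (10 of 12): 3, 2, 5, 6, 5, 6, 3, 1, 6, 5; sum = 42.
Person mean = 42 / 10 ≈ 4.2000
Prorated total = (42 / 10) × 12 = 50.40 (to 2 dp)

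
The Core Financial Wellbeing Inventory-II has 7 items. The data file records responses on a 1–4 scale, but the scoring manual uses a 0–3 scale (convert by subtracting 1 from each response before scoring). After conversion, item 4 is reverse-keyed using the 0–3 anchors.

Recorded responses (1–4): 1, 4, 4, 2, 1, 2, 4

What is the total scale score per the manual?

Convert to 0–3: 0, 3, 3, 1, 0, 1, 3
Reverse-coded (reverse-coded value = 3 − response):
  item 4: 3 − 1 = 2
Scored: 0, 3, 3, 2, 0, 1, 3
Total = 12

12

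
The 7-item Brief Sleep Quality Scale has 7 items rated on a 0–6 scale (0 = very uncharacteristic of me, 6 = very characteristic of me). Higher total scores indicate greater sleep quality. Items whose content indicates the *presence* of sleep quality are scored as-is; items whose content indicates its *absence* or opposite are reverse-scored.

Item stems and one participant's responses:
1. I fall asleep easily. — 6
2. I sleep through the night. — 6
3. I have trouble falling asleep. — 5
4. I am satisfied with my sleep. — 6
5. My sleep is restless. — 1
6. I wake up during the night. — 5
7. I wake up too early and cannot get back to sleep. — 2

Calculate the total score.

Items 3, 5, 6, 7 describe the absence/opposite of sleep quality → reverse-score.
reversed = (0+6) − raw = 6 − raw.
  item 1: 6
  item 2: 6
  item 3: 6 − 5 = 1
  item 4: 6
  item 5: 6 − 1 = 5
  item 6: 6 − 5 = 1
  item 7: 6 − 2 = 4
Total = 6 + 6 + 1 + 6 + 5 + 1 + 4 = 29

29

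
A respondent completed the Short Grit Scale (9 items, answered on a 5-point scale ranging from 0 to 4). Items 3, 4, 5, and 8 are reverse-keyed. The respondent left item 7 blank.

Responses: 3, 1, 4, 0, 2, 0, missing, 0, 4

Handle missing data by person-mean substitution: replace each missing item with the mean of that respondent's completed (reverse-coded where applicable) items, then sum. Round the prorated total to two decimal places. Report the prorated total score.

Reverse-coded (reversed = (0+4) − raw = 4 − raw):
  item 3: 4 − 4 = 0
  item 4: 4 − 0 = 4
  item 5: 4 − 2 = 2
  item 8: 4 − 0 = 4
Completed scored items (8 of 9): 3, 1, 0, 4, 2, 0, 4, 4; sum = 18.
Person mean = 18 / 8 ≈ 2.2500
Prorated total = (18 / 8) × 9 = 20.25 (to 2 dp)

20.25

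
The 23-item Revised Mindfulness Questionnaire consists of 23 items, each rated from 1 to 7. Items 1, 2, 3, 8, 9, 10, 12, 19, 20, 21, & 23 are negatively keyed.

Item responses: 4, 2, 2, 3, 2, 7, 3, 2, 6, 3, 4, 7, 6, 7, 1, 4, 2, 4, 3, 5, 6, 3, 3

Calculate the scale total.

91

Reverse-coded items (reversed = (1+7) − raw = 8 − raw):
  item 1: 8 − 4 = 4
  item 2: 8 − 2 = 6
  item 3: 8 − 2 = 6
  item 8: 8 − 2 = 6
  item 9: 8 − 6 = 2
  item 10: 8 − 3 = 5
  item 12: 8 − 7 = 1
  item 19: 8 − 3 = 5
  item 20: 8 − 5 = 3
  item 21: 8 − 6 = 2
  item 23: 8 − 3 = 5
Scored responses: 4, 6, 6, 3, 2, 7, 3, 6, 2, 5, 4, 1, 6, 7, 1, 4, 2, 4, 5, 3, 2, 3, 5
Total = 4 + 6 + 6 + 3 + 2 + 7 + 3 + 6 + 2 + 5 + 4 + 1 + 6 + 7 + 1 + 4 + 2 + 4 + 5 + 3 + 2 + 3 + 5 = 91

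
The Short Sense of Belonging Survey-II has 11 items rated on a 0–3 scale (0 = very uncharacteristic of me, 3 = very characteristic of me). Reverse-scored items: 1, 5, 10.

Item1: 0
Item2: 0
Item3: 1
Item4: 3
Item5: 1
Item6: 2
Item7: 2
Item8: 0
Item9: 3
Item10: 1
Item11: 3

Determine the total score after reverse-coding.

21

Raw sum = 16. Reverse-scored items: 1, 5, 10; their raw sum = 2.
Each reversal replaces raw with 3 − raw, changing the total by 3 − 2·raw per item.
Total = 16 + 3·3 − 2·2 = 16 + 9 − 4 = 21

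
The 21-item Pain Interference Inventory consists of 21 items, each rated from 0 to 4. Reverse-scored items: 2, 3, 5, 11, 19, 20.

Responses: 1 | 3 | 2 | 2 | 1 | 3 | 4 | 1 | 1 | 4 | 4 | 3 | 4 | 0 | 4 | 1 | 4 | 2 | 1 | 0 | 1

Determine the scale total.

Reversing items 2, 3, 5, 11, 19 and 20 with 4 − raw:
Total = 1 + (4−3) + (4−2) + 2 + (4−1) + 3 + 4 + 1 + 1 + 4 + (4−4) + 3 + 4 + 0 + 4 + 1 + 4 + 2 + (4−1) + (4−0) + 1
      = 1 + 1 + 2 + 2 + 3 + 3 + 4 + 1 + 1 + 4 + 0 + 3 + 4 + 0 + 4 + 1 + 4 + 2 + 3 + 4 + 1 = 48

48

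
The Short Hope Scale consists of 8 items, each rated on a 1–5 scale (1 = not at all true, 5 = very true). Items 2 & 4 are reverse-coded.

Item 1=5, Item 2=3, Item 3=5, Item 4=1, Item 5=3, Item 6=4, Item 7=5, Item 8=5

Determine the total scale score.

35

Reverse-coded items use 6 − raw:
  item 2: 6 − 3 = 3
  item 4: 6 − 1 = 5
Scored items: 5, 3, 5, 5, 3, 4, 5, 5
Total = 5 + 3 + 5 + 5 + 3 + 4 + 5 + 5 = 35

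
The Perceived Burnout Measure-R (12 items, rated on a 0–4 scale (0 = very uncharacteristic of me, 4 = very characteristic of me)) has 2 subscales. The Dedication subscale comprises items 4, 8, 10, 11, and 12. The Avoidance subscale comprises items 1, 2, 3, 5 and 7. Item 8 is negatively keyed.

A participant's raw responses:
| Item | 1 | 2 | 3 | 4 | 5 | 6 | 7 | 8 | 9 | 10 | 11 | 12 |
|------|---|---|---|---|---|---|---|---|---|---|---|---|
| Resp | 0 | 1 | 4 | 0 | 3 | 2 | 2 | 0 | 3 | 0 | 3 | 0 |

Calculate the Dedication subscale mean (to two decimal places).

1.40

Dedication items: 4, 8, 10, 11, 12.
Of these, item 8 is negatively keyed; reverse-coded value = 4 − response.
  item 4: 0
  item 8: 4 − 0 = 4
  item 10: 0
  item 11: 3
  item 12: 0
Sum = 0 + 4 + 0 + 3 + 0 = 7
Mean = 7 / 5 = 1.40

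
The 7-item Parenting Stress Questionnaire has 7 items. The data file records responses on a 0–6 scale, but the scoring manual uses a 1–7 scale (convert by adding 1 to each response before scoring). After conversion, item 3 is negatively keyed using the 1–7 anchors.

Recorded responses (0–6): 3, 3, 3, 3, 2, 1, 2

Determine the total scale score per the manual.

Convert to 1–7: 4, 4, 4, 4, 3, 2, 3
Reverse-coded (reverse-coded value = 8 − response):
  item 3: 8 − 4 = 4
Scored: 4, 4, 4, 4, 3, 2, 3
Total = 24

24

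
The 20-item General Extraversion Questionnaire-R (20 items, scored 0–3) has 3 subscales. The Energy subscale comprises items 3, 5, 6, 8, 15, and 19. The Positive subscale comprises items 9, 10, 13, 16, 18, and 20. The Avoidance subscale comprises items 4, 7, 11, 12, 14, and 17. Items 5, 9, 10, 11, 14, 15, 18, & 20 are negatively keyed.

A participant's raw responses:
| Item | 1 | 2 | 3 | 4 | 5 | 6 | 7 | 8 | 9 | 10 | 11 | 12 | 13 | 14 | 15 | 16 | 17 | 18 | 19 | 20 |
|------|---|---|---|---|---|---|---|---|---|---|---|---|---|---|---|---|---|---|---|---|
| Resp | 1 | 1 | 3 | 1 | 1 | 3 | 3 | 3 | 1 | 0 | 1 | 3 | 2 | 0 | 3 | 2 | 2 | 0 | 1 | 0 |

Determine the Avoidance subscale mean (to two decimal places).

Avoidance items: 4, 7, 11, 12, 14, 17.
Of these, items 11 & 14 are negatively keyed; reverse-coded value = 3 − response.
  item 4: 1
  item 7: 3
  item 11: 3 − 1 = 2
  item 12: 3
  item 14: 3 − 0 = 3
  item 17: 2
Sum = 1 + 3 + 2 + 3 + 3 + 2 = 14
Mean = 14 / 6 = 2.33

2.33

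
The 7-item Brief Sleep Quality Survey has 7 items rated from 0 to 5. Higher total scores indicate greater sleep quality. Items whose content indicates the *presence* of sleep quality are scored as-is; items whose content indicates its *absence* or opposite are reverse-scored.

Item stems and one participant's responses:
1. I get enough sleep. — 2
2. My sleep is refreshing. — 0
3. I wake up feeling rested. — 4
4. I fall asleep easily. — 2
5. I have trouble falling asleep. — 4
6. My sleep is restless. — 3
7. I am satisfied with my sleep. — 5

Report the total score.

16

Items 5, 6 describe the absence/opposite of sleep quality → reverse-score.
reverse-coded value = 5 − response.
  item 1: 2
  item 2: 0
  item 3: 4
  item 4: 2
  item 5: 5 − 4 = 1
  item 6: 5 − 3 = 2
  item 7: 5
Total = 2 + 0 + 4 + 2 + 1 + 2 + 5 = 16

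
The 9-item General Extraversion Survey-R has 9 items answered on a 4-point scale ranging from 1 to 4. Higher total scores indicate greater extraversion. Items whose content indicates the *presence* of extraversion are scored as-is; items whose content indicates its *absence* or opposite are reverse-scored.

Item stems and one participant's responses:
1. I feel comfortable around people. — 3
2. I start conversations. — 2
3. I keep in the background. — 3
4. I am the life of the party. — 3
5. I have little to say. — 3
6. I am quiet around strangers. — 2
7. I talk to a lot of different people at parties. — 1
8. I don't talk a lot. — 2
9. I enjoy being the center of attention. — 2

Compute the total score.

21

Items 3, 5, 6, 8 describe the absence/opposite of extraversion → reverse-score.
on a 1–4 scale, reversed = 5 − raw.
  item 1: 3
  item 2: 2
  item 3: 5 − 3 = 2
  item 4: 3
  item 5: 5 − 3 = 2
  item 6: 5 − 2 = 3
  item 7: 1
  item 8: 5 − 2 = 3
  item 9: 2
Total = 3 + 2 + 2 + 3 + 2 + 3 + 1 + 3 + 2 = 21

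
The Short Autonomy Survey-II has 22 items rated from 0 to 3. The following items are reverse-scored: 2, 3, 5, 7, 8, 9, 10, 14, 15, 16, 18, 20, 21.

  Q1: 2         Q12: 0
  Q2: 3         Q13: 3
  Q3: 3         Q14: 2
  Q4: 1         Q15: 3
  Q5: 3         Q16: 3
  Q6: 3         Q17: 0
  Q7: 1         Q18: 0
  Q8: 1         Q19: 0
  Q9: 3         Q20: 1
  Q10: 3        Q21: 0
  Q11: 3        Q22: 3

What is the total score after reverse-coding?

Raw sum = 41. Reverse-scored items: 2, 3, 5, 7, 8, 9, 10, 14, 15, 16, 18, 20, 21; their raw sum = 26.
Each reversal replaces raw with 3 − raw, changing the total by 3 − 2·raw per item.
Total = 41 + 13·3 − 2·26 = 41 + 39 − 52 = 28

28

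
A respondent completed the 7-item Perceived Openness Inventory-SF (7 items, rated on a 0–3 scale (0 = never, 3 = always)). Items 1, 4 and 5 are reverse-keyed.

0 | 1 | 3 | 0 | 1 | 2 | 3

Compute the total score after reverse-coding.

17

Reversing items 1, 4 and 5 with 3 − raw:
Total = (3−0) + 1 + 3 + (3−0) + (3−1) + 2 + 3
      = 3 + 1 + 3 + 3 + 2 + 2 + 3 = 17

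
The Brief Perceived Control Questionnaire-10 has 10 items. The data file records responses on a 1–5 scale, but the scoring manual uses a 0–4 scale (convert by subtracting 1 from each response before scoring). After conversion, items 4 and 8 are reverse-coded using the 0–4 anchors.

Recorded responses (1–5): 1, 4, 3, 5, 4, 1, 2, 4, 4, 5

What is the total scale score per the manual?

17

Convert to 0–4: 0, 3, 2, 4, 3, 0, 1, 3, 3, 4
Reverse-coded (on a 0–4 scale, reversed = 4 − raw):
  item 4: 4 − 4 = 0
  item 8: 4 − 3 = 1
Scored: 0, 3, 2, 0, 3, 0, 1, 1, 3, 4
Total = 17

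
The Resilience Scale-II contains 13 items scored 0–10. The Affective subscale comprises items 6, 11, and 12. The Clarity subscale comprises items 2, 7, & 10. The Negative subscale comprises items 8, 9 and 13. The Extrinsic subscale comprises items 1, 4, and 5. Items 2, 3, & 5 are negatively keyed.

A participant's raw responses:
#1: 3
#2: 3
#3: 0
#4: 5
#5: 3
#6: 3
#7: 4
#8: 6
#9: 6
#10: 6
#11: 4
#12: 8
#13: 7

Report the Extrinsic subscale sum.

15

Extrinsic items: 1, 4, 5.
Of these, item 5 is negatively keyed; on a 0–10 scale, reversed = 10 − raw.
  item 1: 3
  item 4: 5
  item 5: 10 − 3 = 7
Sum = 3 + 5 + 7 = 15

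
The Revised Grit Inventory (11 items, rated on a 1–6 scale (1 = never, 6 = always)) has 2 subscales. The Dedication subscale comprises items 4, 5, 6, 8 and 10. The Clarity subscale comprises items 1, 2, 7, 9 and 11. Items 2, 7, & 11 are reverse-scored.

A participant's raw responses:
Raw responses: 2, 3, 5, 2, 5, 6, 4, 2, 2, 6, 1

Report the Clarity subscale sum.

17

Clarity items: 1, 2, 7, 9, 11.
Of these, items 2, 7, and 11 are reverse-scored; reverse-coded value = 7 − response.
  item 1: 2
  item 2: 7 − 3 = 4
  item 7: 7 − 4 = 3
  item 9: 2
  item 11: 7 − 1 = 6
Sum = 2 + 4 + 3 + 2 + 6 = 17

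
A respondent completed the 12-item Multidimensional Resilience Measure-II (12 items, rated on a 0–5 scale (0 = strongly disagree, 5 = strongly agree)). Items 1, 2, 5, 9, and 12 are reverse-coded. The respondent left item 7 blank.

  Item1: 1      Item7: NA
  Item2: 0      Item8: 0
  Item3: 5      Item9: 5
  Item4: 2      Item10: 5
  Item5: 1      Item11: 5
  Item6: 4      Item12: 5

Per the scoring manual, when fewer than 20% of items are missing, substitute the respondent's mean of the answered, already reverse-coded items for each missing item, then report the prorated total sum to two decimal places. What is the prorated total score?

37.09

Reverse-coded (reversed = (0+5) − raw = 5 − raw):
  item 1: 5 − 1 = 4
  item 2: 5 − 0 = 5
  item 5: 5 − 1 = 4
  item 9: 5 − 5 = 0
  item 12: 5 − 5 = 0
Completed scored items (11 of 12): 4, 5, 5, 2, 4, 4, 0, 0, 5, 5, 0; sum = 34.
Person mean = 34 / 11 ≈ 3.0909
Prorated total = (34 / 11) × 12 = 37.09 (to 2 dp)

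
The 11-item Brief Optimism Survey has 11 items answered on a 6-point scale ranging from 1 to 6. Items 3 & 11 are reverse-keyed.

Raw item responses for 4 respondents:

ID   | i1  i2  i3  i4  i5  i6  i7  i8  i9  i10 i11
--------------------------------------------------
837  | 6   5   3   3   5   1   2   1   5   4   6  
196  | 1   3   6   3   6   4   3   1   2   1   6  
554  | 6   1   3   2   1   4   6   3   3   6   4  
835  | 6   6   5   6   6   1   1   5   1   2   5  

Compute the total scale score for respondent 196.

Respondent 196 raw: 1, 3, 6, 3, 6, 4, 3, 1, 2, 1, 6.
Reverse-coded (on a 1–6 scale, reversed = 7 − raw):
  item 1: 1
  item 2: 3
  item 3: 7 − 6 = 1
  item 4: 3
  item 5: 6
  item 6: 4
  item 7: 3
  item 8: 1
  item 9: 2
  item 10: 1
  item 11: 7 − 6 = 1
Sum = 1 + 3 + 1 + 3 + 6 + 4 + 3 + 1 + 2 + 1 + 1 = 26

26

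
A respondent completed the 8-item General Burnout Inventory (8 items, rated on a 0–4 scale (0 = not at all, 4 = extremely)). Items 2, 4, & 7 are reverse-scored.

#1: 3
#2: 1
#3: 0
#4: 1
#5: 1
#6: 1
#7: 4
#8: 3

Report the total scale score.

Reversing items 2, 4, and 7 with 4 − raw:
Total = 3 + (4−1) + 0 + (4−1) + 1 + 1 + (4−4) + 3
      = 3 + 3 + 0 + 3 + 1 + 1 + 0 + 3 = 14

14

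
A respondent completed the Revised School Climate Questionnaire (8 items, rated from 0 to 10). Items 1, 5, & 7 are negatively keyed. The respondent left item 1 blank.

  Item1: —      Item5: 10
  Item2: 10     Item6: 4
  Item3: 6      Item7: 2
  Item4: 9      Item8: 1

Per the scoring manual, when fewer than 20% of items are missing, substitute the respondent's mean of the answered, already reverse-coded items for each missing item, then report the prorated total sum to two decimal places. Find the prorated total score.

Reverse-coded (on a 0–10 scale, reversed = 10 − raw):
  item 5: 10 − 10 = 0
  item 7: 10 − 2 = 8
Completed scored items (7 of 8): 10, 6, 9, 0, 4, 8, 1; sum = 38.
Person mean = 38 / 7 ≈ 5.4286
Prorated total = (38 / 7) × 8 = 43.43 (to 2 dp)

43.43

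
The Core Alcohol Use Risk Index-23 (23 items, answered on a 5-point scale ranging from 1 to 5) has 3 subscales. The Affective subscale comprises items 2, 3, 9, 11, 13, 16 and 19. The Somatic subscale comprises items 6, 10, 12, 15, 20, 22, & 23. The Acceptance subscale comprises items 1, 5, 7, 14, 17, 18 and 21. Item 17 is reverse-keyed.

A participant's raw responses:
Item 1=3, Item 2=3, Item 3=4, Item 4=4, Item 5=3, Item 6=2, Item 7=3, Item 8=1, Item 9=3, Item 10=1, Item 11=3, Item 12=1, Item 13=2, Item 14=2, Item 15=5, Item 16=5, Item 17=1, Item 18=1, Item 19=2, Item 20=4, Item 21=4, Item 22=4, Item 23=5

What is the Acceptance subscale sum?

21

Acceptance items: 1, 5, 7, 14, 17, 18, 21.
Of these, item 17 is reverse-keyed; on a 1–5 scale, reversed = 6 − raw.
  item 1: 3
  item 5: 3
  item 7: 3
  item 14: 2
  item 17: 6 − 1 = 5
  item 18: 1
  item 21: 4
Sum = 3 + 3 + 3 + 2 + 5 + 1 + 4 = 21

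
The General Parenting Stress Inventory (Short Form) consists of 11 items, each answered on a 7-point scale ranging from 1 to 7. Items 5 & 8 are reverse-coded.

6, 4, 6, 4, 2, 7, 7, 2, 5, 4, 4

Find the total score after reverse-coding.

Reverse-coded items use 8 − raw:
  item 5: 8 − 2 = 6
  item 8: 8 − 2 = 6
After reverse-coding: 6, 4, 6, 4, 6, 7, 7, 6, 5, 4, 4
Total = 6 + 4 + 6 + 4 + 6 + 7 + 7 + 6 + 5 + 4 + 4 = 59

59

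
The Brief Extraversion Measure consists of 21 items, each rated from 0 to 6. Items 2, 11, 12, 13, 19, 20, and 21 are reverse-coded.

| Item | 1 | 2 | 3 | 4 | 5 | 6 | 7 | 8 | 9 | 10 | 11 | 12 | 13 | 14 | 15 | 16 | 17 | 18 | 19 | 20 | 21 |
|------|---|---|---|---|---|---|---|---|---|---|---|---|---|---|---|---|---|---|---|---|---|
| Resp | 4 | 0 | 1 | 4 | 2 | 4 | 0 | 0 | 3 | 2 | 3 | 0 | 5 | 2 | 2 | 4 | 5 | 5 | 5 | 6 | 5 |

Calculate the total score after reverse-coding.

Reverse-coded items (reversed = (0+6) − raw = 6 − raw):
  item 2: 6 − 0 = 6
  item 11: 6 − 3 = 3
  item 12: 6 − 0 = 6
  item 13: 6 − 5 = 1
  item 19: 6 − 5 = 1
  item 20: 6 − 6 = 0
  item 21: 6 − 5 = 1
After reverse-coding: 4, 6, 1, 4, 2, 4, 0, 0, 3, 2, 3, 6, 1, 2, 2, 4, 5, 5, 1, 0, 1
Total = 4 + 6 + 1 + 4 + 2 + 4 + 0 + 0 + 3 + 2 + 3 + 6 + 1 + 2 + 2 + 4 + 5 + 5 + 1 + 0 + 1 = 56

56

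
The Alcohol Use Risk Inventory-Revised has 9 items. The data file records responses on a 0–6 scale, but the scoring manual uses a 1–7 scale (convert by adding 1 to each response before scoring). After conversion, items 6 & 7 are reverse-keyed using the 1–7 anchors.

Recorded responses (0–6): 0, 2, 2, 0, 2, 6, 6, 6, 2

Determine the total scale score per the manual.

Convert to 1–7: 1, 3, 3, 1, 3, 7, 7, 7, 3
Reverse-coded (reversed = (1+7) − raw = 8 − raw):
  item 6: 8 − 7 = 1
  item 7: 8 − 7 = 1
Scored: 1, 3, 3, 1, 3, 1, 1, 7, 3
Total = 23

23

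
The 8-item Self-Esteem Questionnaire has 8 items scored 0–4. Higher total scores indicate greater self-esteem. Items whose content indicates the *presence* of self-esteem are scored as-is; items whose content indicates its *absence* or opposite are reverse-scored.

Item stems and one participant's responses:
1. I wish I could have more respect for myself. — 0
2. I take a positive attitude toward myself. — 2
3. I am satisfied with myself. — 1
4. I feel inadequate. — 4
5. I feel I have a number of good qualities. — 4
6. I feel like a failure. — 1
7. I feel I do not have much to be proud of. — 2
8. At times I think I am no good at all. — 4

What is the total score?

16

Items 1, 4, 6, 7, 8 describe the absence/opposite of self-esteem → reverse-score.
on a 0–4 scale, reversed = 4 − raw.
  item 1: 4 − 0 = 4
  item 2: 2
  item 3: 1
  item 4: 4 − 4 = 0
  item 5: 4
  item 6: 4 − 1 = 3
  item 7: 4 − 2 = 2
  item 8: 4 − 4 = 0
Total = 4 + 2 + 1 + 0 + 4 + 3 + 2 + 0 = 16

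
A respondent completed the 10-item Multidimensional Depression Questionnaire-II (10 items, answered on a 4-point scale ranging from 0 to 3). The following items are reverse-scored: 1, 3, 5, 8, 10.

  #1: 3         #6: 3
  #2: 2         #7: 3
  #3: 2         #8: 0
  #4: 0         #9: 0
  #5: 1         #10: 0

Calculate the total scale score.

Reversing items 1, 3, 5, 8 and 10 with 3 − raw:
Total = (3−3) + 2 + (3−2) + 0 + (3−1) + 3 + 3 + (3−0) + 0 + (3−0)
      = 0 + 2 + 1 + 0 + 2 + 3 + 3 + 3 + 0 + 3 = 17

17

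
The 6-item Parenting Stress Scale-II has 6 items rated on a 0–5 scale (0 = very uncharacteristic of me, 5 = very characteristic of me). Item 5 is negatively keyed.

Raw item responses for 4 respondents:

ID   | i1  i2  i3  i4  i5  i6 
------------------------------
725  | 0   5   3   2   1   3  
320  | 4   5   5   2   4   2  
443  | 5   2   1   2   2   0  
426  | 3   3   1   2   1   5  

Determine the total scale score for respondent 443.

13

Respondent 443 raw: 5, 2, 1, 2, 2, 0.
Reverse-coded (reversed = (0+5) − raw = 5 − raw):
  item 1: 5
  item 2: 2
  item 3: 1
  item 4: 2
  item 5: 5 − 2 = 3
  item 6: 0
Sum = 5 + 2 + 1 + 2 + 3 + 0 = 13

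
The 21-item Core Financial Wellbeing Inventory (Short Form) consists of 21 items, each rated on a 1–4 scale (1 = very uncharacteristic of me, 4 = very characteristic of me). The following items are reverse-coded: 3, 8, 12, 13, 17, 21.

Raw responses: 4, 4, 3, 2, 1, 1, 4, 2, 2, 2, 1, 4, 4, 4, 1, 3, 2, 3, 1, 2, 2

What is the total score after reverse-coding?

Raw sum = 52. Reverse-coded items: 3, 8, 12, 13, 17, 21; their raw sum = 17.
Each reversal replaces raw with 5 − raw, changing the total by 5 − 2·raw per item.
Total = 52 + 6·5 − 2·17 = 52 + 30 − 34 = 48

48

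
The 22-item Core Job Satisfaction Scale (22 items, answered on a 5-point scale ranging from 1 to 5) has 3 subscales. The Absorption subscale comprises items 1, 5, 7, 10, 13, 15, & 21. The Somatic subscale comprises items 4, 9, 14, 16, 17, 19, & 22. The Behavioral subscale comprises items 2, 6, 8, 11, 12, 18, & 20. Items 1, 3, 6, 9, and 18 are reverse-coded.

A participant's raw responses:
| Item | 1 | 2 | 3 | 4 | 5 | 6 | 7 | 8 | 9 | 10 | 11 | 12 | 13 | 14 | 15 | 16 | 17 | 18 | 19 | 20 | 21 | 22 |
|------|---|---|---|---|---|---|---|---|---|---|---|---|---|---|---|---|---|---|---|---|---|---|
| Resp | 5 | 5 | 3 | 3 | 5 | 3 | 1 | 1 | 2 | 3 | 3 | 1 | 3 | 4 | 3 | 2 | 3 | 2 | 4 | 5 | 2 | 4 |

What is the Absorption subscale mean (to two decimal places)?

Absorption items: 1, 5, 7, 10, 13, 15, 21.
Of these, item 1 is reverse-coded; reverse-coded value = 6 − response.
  item 1: 6 − 5 = 1
  item 5: 5
  item 7: 1
  item 10: 3
  item 13: 3
  item 15: 3
  item 21: 2
Sum = 1 + 5 + 1 + 3 + 3 + 3 + 2 = 18
Mean = 18 / 7 = 2.57

2.57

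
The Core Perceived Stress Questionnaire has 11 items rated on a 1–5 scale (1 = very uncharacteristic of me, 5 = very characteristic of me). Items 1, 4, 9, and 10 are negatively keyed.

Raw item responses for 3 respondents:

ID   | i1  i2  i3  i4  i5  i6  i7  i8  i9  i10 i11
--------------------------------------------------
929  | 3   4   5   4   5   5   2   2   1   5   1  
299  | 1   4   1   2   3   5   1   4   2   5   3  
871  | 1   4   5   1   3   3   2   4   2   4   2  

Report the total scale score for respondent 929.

Respondent 929 raw: 3, 4, 5, 4, 5, 5, 2, 2, 1, 5, 1.
Reverse-coded (reversed = (1+5) − raw = 6 − raw):
  item 1: 6 − 3 = 3
  item 2: 4
  item 3: 5
  item 4: 6 − 4 = 2
  item 5: 5
  item 6: 5
  item 7: 2
  item 8: 2
  item 9: 6 − 1 = 5
  item 10: 6 − 5 = 1
  item 11: 1
Sum = 3 + 4 + 5 + 2 + 5 + 5 + 2 + 2 + 5 + 1 + 1 = 35

35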